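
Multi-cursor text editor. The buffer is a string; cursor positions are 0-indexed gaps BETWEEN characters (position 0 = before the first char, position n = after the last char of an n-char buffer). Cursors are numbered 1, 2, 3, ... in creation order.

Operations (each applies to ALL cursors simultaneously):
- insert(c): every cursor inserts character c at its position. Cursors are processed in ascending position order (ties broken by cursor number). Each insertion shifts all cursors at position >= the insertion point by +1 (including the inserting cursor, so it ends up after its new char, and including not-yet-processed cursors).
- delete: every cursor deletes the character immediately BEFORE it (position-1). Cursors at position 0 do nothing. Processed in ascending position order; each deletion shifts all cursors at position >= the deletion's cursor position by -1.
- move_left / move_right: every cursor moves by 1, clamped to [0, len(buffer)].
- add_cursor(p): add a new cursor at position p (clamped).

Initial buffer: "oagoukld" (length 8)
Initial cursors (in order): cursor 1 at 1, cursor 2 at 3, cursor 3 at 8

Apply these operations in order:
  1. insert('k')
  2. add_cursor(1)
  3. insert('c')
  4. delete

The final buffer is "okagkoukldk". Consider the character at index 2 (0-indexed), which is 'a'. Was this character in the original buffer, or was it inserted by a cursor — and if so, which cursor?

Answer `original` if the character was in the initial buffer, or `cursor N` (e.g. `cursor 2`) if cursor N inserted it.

After op 1 (insert('k')): buffer="okagkoukldk" (len 11), cursors c1@2 c2@5 c3@11, authorship .1..2.....3
After op 2 (add_cursor(1)): buffer="okagkoukldk" (len 11), cursors c4@1 c1@2 c2@5 c3@11, authorship .1..2.....3
After op 3 (insert('c')): buffer="ockcagkcoukldkc" (len 15), cursors c4@2 c1@4 c2@8 c3@15, authorship .411..22.....33
After op 4 (delete): buffer="okagkoukldk" (len 11), cursors c4@1 c1@2 c2@5 c3@11, authorship .1..2.....3
Authorship (.=original, N=cursor N): . 1 . . 2 . . . . . 3
Index 2: author = original

Answer: original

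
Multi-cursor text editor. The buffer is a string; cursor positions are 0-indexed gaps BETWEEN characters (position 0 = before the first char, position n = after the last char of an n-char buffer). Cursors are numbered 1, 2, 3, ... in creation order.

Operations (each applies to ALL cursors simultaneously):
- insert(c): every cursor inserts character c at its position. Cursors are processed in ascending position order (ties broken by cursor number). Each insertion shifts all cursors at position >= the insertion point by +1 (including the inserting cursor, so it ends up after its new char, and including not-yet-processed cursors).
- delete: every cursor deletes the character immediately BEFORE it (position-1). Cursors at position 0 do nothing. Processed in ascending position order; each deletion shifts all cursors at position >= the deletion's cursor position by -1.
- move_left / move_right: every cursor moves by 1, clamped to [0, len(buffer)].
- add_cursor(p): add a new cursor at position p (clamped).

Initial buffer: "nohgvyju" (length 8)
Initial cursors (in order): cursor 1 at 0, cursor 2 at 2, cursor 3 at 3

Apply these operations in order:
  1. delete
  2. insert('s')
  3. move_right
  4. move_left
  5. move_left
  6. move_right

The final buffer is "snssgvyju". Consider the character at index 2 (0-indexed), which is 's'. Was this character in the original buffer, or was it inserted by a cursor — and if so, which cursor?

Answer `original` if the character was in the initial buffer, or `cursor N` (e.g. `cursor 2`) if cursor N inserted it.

Answer: cursor 2

Derivation:
After op 1 (delete): buffer="ngvyju" (len 6), cursors c1@0 c2@1 c3@1, authorship ......
After op 2 (insert('s')): buffer="snssgvyju" (len 9), cursors c1@1 c2@4 c3@4, authorship 1.23.....
After op 3 (move_right): buffer="snssgvyju" (len 9), cursors c1@2 c2@5 c3@5, authorship 1.23.....
After op 4 (move_left): buffer="snssgvyju" (len 9), cursors c1@1 c2@4 c3@4, authorship 1.23.....
After op 5 (move_left): buffer="snssgvyju" (len 9), cursors c1@0 c2@3 c3@3, authorship 1.23.....
After op 6 (move_right): buffer="snssgvyju" (len 9), cursors c1@1 c2@4 c3@4, authorship 1.23.....
Authorship (.=original, N=cursor N): 1 . 2 3 . . . . .
Index 2: author = 2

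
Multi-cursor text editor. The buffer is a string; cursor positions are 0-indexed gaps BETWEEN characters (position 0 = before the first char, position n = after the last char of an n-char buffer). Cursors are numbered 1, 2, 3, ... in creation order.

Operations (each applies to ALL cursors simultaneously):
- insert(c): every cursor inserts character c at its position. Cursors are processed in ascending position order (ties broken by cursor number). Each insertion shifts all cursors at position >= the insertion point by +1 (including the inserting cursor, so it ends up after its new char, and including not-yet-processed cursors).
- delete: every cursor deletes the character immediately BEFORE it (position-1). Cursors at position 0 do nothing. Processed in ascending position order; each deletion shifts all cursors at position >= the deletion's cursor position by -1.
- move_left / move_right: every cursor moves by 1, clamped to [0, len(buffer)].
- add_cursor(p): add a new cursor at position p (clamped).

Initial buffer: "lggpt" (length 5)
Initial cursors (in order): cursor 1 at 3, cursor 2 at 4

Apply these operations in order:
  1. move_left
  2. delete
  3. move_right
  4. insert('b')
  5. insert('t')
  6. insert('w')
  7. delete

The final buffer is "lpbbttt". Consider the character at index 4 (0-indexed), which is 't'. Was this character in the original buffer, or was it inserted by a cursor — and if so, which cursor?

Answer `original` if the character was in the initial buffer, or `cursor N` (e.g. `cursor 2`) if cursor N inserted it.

Answer: cursor 1

Derivation:
After op 1 (move_left): buffer="lggpt" (len 5), cursors c1@2 c2@3, authorship .....
After op 2 (delete): buffer="lpt" (len 3), cursors c1@1 c2@1, authorship ...
After op 3 (move_right): buffer="lpt" (len 3), cursors c1@2 c2@2, authorship ...
After op 4 (insert('b')): buffer="lpbbt" (len 5), cursors c1@4 c2@4, authorship ..12.
After op 5 (insert('t')): buffer="lpbbttt" (len 7), cursors c1@6 c2@6, authorship ..1212.
After op 6 (insert('w')): buffer="lpbbttwwt" (len 9), cursors c1@8 c2@8, authorship ..121212.
After op 7 (delete): buffer="lpbbttt" (len 7), cursors c1@6 c2@6, authorship ..1212.
Authorship (.=original, N=cursor N): . . 1 2 1 2 .
Index 4: author = 1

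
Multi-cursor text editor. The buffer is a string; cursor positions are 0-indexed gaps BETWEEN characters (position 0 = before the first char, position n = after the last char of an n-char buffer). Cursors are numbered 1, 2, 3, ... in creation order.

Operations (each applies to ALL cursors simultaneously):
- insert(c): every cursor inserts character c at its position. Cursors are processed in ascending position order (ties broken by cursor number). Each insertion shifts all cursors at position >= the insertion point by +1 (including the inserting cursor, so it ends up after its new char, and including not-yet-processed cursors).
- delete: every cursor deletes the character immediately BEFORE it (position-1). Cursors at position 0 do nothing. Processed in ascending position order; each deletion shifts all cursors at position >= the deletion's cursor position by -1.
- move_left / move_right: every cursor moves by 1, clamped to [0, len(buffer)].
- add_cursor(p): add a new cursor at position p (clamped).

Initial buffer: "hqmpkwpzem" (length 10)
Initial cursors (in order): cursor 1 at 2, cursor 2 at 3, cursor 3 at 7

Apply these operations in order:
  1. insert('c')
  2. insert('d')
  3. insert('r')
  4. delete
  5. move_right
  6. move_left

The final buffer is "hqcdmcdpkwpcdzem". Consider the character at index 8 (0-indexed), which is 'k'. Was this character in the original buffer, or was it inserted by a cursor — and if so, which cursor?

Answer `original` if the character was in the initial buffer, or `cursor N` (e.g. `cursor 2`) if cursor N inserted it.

After op 1 (insert('c')): buffer="hqcmcpkwpczem" (len 13), cursors c1@3 c2@5 c3@10, authorship ..1.2....3...
After op 2 (insert('d')): buffer="hqcdmcdpkwpcdzem" (len 16), cursors c1@4 c2@7 c3@13, authorship ..11.22....33...
After op 3 (insert('r')): buffer="hqcdrmcdrpkwpcdrzem" (len 19), cursors c1@5 c2@9 c3@16, authorship ..111.222....333...
After op 4 (delete): buffer="hqcdmcdpkwpcdzem" (len 16), cursors c1@4 c2@7 c3@13, authorship ..11.22....33...
After op 5 (move_right): buffer="hqcdmcdpkwpcdzem" (len 16), cursors c1@5 c2@8 c3@14, authorship ..11.22....33...
After op 6 (move_left): buffer="hqcdmcdpkwpcdzem" (len 16), cursors c1@4 c2@7 c3@13, authorship ..11.22....33...
Authorship (.=original, N=cursor N): . . 1 1 . 2 2 . . . . 3 3 . . .
Index 8: author = original

Answer: original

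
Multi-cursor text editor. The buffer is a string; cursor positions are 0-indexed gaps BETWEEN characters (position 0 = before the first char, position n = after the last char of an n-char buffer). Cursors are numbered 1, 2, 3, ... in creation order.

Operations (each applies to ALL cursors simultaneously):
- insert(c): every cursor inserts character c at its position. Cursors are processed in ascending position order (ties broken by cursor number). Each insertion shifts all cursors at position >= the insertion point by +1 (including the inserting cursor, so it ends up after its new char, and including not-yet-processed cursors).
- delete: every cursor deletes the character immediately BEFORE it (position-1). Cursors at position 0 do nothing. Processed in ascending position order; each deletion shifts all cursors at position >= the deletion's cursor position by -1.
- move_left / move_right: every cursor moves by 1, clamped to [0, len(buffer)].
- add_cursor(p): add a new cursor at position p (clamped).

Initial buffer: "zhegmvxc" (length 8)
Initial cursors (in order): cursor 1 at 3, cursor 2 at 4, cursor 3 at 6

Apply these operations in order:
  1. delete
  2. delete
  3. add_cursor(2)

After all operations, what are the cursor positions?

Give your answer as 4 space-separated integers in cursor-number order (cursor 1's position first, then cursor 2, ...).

After op 1 (delete): buffer="zhmxc" (len 5), cursors c1@2 c2@2 c3@3, authorship .....
After op 2 (delete): buffer="xc" (len 2), cursors c1@0 c2@0 c3@0, authorship ..
After op 3 (add_cursor(2)): buffer="xc" (len 2), cursors c1@0 c2@0 c3@0 c4@2, authorship ..

Answer: 0 0 0 2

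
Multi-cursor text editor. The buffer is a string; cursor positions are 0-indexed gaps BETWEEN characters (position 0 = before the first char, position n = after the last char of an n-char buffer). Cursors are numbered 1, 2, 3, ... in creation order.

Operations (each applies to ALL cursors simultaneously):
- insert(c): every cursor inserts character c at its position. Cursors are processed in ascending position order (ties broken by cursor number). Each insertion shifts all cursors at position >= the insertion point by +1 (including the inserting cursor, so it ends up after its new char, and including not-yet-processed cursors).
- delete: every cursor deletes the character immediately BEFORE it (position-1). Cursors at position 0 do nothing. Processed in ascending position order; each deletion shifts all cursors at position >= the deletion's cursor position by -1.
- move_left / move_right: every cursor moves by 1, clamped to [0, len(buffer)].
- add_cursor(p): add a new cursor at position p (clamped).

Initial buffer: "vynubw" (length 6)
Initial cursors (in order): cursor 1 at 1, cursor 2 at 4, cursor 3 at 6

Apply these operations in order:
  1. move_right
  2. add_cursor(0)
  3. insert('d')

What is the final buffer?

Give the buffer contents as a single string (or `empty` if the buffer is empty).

Answer: dvydnubdwd

Derivation:
After op 1 (move_right): buffer="vynubw" (len 6), cursors c1@2 c2@5 c3@6, authorship ......
After op 2 (add_cursor(0)): buffer="vynubw" (len 6), cursors c4@0 c1@2 c2@5 c3@6, authorship ......
After op 3 (insert('d')): buffer="dvydnubdwd" (len 10), cursors c4@1 c1@4 c2@8 c3@10, authorship 4..1...2.3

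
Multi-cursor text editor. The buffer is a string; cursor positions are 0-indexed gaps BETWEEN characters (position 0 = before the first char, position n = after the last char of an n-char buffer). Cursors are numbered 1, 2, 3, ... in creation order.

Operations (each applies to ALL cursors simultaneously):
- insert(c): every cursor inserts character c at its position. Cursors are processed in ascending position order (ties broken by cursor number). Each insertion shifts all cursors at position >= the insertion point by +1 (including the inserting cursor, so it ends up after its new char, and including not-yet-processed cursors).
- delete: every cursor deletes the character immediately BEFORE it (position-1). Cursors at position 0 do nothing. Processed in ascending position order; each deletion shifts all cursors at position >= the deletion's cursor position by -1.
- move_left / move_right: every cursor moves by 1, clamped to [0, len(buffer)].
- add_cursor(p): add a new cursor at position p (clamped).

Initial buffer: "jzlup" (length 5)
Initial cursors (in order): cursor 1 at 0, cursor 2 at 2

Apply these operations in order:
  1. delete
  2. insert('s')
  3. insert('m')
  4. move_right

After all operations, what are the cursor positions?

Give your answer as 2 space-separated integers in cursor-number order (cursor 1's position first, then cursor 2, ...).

Answer: 3 6

Derivation:
After op 1 (delete): buffer="jlup" (len 4), cursors c1@0 c2@1, authorship ....
After op 2 (insert('s')): buffer="sjslup" (len 6), cursors c1@1 c2@3, authorship 1.2...
After op 3 (insert('m')): buffer="smjsmlup" (len 8), cursors c1@2 c2@5, authorship 11.22...
After op 4 (move_right): buffer="smjsmlup" (len 8), cursors c1@3 c2@6, authorship 11.22...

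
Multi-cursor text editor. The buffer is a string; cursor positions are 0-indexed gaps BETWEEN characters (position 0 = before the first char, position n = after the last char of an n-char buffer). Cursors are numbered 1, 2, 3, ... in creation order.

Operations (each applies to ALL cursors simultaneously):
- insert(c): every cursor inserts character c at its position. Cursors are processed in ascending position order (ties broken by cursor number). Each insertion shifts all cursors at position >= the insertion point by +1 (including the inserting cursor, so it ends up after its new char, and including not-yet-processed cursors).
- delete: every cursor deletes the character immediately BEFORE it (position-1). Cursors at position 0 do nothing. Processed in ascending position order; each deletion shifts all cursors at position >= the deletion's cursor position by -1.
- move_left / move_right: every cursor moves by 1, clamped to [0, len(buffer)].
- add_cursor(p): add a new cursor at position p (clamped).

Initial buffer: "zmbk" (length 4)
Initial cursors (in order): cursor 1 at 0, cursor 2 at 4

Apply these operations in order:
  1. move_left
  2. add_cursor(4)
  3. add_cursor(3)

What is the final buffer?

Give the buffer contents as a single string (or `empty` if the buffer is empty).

Answer: zmbk

Derivation:
After op 1 (move_left): buffer="zmbk" (len 4), cursors c1@0 c2@3, authorship ....
After op 2 (add_cursor(4)): buffer="zmbk" (len 4), cursors c1@0 c2@3 c3@4, authorship ....
After op 3 (add_cursor(3)): buffer="zmbk" (len 4), cursors c1@0 c2@3 c4@3 c3@4, authorship ....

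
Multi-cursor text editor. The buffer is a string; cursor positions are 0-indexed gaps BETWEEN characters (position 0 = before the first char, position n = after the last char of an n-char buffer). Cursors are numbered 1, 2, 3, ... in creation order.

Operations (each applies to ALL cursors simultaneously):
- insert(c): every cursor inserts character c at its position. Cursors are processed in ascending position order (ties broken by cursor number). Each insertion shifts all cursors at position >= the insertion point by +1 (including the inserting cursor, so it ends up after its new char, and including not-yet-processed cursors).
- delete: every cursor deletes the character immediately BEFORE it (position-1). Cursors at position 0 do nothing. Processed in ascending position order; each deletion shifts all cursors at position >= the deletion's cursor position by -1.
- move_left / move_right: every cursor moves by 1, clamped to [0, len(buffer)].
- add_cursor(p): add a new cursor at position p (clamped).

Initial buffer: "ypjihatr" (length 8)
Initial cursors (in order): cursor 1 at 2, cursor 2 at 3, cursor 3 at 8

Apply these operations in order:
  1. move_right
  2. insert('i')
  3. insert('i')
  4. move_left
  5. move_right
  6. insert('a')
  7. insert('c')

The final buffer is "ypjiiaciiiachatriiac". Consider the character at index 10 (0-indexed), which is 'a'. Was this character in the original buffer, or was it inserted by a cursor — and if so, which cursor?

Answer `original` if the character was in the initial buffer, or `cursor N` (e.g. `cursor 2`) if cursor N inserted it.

After op 1 (move_right): buffer="ypjihatr" (len 8), cursors c1@3 c2@4 c3@8, authorship ........
After op 2 (insert('i')): buffer="ypjiiihatri" (len 11), cursors c1@4 c2@6 c3@11, authorship ...1.2....3
After op 3 (insert('i')): buffer="ypjiiiiihatrii" (len 14), cursors c1@5 c2@8 c3@14, authorship ...11.22....33
After op 4 (move_left): buffer="ypjiiiiihatrii" (len 14), cursors c1@4 c2@7 c3@13, authorship ...11.22....33
After op 5 (move_right): buffer="ypjiiiiihatrii" (len 14), cursors c1@5 c2@8 c3@14, authorship ...11.22....33
After op 6 (insert('a')): buffer="ypjiiaiiiahatriia" (len 17), cursors c1@6 c2@10 c3@17, authorship ...111.222....333
After op 7 (insert('c')): buffer="ypjiiaciiiachatriiac" (len 20), cursors c1@7 c2@12 c3@20, authorship ...1111.2222....3333
Authorship (.=original, N=cursor N): . . . 1 1 1 1 . 2 2 2 2 . . . . 3 3 3 3
Index 10: author = 2

Answer: cursor 2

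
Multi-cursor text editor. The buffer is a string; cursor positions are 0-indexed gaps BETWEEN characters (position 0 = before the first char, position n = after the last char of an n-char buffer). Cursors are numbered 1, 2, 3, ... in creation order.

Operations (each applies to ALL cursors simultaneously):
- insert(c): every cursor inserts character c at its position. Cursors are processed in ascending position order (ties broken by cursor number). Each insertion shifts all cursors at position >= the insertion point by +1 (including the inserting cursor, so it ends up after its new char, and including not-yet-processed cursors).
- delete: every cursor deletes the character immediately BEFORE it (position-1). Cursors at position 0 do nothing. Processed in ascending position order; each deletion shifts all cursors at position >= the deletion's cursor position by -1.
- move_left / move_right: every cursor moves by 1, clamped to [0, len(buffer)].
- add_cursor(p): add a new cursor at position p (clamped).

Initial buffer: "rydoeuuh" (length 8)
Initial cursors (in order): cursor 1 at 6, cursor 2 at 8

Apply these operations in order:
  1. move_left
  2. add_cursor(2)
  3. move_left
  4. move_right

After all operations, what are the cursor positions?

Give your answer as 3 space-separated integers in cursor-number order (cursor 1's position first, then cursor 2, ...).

Answer: 5 7 2

Derivation:
After op 1 (move_left): buffer="rydoeuuh" (len 8), cursors c1@5 c2@7, authorship ........
After op 2 (add_cursor(2)): buffer="rydoeuuh" (len 8), cursors c3@2 c1@5 c2@7, authorship ........
After op 3 (move_left): buffer="rydoeuuh" (len 8), cursors c3@1 c1@4 c2@6, authorship ........
After op 4 (move_right): buffer="rydoeuuh" (len 8), cursors c3@2 c1@5 c2@7, authorship ........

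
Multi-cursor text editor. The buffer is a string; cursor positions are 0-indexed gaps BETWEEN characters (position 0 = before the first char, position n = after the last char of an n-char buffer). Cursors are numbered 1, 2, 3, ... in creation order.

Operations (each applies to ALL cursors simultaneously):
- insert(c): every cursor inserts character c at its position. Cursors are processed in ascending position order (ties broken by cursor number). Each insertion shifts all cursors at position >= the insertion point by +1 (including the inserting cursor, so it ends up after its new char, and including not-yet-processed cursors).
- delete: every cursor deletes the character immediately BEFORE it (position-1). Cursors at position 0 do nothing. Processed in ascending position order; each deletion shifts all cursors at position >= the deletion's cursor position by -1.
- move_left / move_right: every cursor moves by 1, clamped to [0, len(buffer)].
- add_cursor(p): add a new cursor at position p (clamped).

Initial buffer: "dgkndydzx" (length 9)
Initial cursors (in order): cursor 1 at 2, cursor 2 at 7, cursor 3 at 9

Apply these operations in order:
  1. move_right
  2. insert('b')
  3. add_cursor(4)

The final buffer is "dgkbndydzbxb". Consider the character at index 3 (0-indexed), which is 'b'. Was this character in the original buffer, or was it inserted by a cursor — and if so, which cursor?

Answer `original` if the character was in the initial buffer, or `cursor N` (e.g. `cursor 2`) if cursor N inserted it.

Answer: cursor 1

Derivation:
After op 1 (move_right): buffer="dgkndydzx" (len 9), cursors c1@3 c2@8 c3@9, authorship .........
After op 2 (insert('b')): buffer="dgkbndydzbxb" (len 12), cursors c1@4 c2@10 c3@12, authorship ...1.....2.3
After op 3 (add_cursor(4)): buffer="dgkbndydzbxb" (len 12), cursors c1@4 c4@4 c2@10 c3@12, authorship ...1.....2.3
Authorship (.=original, N=cursor N): . . . 1 . . . . . 2 . 3
Index 3: author = 1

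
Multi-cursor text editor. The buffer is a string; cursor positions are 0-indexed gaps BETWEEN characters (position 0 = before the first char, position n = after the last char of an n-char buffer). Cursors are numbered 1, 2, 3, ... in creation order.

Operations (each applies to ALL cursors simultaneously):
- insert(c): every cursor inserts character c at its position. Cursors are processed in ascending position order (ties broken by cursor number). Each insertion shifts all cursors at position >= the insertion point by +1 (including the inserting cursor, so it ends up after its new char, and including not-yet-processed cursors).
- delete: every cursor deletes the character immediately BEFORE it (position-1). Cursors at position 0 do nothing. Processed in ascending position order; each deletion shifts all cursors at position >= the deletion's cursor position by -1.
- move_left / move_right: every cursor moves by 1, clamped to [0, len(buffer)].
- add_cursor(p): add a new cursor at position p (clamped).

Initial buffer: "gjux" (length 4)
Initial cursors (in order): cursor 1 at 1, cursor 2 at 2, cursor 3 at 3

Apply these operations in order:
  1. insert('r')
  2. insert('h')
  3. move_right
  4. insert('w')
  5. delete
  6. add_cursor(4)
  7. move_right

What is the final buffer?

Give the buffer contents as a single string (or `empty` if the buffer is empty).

After op 1 (insert('r')): buffer="grjrurx" (len 7), cursors c1@2 c2@4 c3@6, authorship .1.2.3.
After op 2 (insert('h')): buffer="grhjrhurhx" (len 10), cursors c1@3 c2@6 c3@9, authorship .11.22.33.
After op 3 (move_right): buffer="grhjrhurhx" (len 10), cursors c1@4 c2@7 c3@10, authorship .11.22.33.
After op 4 (insert('w')): buffer="grhjwrhuwrhxw" (len 13), cursors c1@5 c2@9 c3@13, authorship .11.122.233.3
After op 5 (delete): buffer="grhjrhurhx" (len 10), cursors c1@4 c2@7 c3@10, authorship .11.22.33.
After op 6 (add_cursor(4)): buffer="grhjrhurhx" (len 10), cursors c1@4 c4@4 c2@7 c3@10, authorship .11.22.33.
After op 7 (move_right): buffer="grhjrhurhx" (len 10), cursors c1@5 c4@5 c2@8 c3@10, authorship .11.22.33.

Answer: grhjrhurhx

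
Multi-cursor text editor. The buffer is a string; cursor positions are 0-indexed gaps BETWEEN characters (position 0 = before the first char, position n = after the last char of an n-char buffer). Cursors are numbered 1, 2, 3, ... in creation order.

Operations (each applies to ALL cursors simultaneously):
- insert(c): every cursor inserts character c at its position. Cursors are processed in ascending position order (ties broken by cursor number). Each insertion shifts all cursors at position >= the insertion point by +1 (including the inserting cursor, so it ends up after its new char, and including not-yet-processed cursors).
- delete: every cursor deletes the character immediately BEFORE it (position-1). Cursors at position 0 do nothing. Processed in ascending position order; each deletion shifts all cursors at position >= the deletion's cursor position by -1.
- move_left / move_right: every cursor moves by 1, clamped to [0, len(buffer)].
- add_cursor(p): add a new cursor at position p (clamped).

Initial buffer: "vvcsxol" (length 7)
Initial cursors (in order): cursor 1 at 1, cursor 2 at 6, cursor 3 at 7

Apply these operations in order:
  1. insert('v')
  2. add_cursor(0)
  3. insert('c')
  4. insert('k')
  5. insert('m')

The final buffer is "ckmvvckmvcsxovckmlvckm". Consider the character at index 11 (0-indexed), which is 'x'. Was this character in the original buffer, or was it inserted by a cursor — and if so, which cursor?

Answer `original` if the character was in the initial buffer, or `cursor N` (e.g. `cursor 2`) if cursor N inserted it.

After op 1 (insert('v')): buffer="vvvcsxovlv" (len 10), cursors c1@2 c2@8 c3@10, authorship .1.....2.3
After op 2 (add_cursor(0)): buffer="vvvcsxovlv" (len 10), cursors c4@0 c1@2 c2@8 c3@10, authorship .1.....2.3
After op 3 (insert('c')): buffer="cvvcvcsxovclvc" (len 14), cursors c4@1 c1@4 c2@11 c3@14, authorship 4.11.....22.33
After op 4 (insert('k')): buffer="ckvvckvcsxovcklvck" (len 18), cursors c4@2 c1@6 c2@14 c3@18, authorship 44.111.....222.333
After op 5 (insert('m')): buffer="ckmvvckmvcsxovckmlvckm" (len 22), cursors c4@3 c1@8 c2@17 c3@22, authorship 444.1111.....2222.3333
Authorship (.=original, N=cursor N): 4 4 4 . 1 1 1 1 . . . . . 2 2 2 2 . 3 3 3 3
Index 11: author = original

Answer: original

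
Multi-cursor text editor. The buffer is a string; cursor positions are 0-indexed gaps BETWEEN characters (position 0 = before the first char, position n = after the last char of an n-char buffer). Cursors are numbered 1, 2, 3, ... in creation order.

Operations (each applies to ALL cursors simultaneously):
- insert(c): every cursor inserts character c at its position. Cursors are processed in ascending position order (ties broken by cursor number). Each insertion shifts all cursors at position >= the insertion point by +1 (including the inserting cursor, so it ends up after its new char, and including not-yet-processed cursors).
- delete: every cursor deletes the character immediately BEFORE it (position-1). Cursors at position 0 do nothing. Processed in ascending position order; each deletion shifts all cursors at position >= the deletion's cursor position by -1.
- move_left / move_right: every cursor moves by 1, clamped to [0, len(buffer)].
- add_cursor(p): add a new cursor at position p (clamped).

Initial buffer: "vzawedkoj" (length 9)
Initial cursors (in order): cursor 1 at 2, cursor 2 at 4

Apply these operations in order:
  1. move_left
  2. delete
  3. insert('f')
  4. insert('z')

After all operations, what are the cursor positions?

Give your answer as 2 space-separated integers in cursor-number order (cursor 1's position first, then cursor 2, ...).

Answer: 2 5

Derivation:
After op 1 (move_left): buffer="vzawedkoj" (len 9), cursors c1@1 c2@3, authorship .........
After op 2 (delete): buffer="zwedkoj" (len 7), cursors c1@0 c2@1, authorship .......
After op 3 (insert('f')): buffer="fzfwedkoj" (len 9), cursors c1@1 c2@3, authorship 1.2......
After op 4 (insert('z')): buffer="fzzfzwedkoj" (len 11), cursors c1@2 c2@5, authorship 11.22......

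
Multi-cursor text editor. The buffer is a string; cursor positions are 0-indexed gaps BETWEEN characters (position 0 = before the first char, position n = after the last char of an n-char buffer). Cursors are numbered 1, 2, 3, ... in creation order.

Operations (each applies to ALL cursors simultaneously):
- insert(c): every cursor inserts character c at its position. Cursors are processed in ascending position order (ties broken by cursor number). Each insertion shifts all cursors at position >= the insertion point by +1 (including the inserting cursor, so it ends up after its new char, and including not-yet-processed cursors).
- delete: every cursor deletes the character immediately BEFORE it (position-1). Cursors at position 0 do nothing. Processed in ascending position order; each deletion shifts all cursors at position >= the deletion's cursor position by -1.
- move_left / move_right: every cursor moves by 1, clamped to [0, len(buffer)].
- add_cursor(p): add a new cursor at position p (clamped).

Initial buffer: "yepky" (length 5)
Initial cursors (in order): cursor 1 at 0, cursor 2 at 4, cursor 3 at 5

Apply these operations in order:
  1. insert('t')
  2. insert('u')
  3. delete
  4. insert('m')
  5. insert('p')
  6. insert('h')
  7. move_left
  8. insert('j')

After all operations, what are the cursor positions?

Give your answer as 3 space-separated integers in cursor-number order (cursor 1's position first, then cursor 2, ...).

Answer: 4 13 19

Derivation:
After op 1 (insert('t')): buffer="tyepktyt" (len 8), cursors c1@1 c2@6 c3@8, authorship 1....2.3
After op 2 (insert('u')): buffer="tuyepktuytu" (len 11), cursors c1@2 c2@8 c3@11, authorship 11....22.33
After op 3 (delete): buffer="tyepktyt" (len 8), cursors c1@1 c2@6 c3@8, authorship 1....2.3
After op 4 (insert('m')): buffer="tmyepktmytm" (len 11), cursors c1@2 c2@8 c3@11, authorship 11....22.33
After op 5 (insert('p')): buffer="tmpyepktmpytmp" (len 14), cursors c1@3 c2@10 c3@14, authorship 111....222.333
After op 6 (insert('h')): buffer="tmphyepktmphytmph" (len 17), cursors c1@4 c2@12 c3@17, authorship 1111....2222.3333
After op 7 (move_left): buffer="tmphyepktmphytmph" (len 17), cursors c1@3 c2@11 c3@16, authorship 1111....2222.3333
After op 8 (insert('j')): buffer="tmpjhyepktmpjhytmpjh" (len 20), cursors c1@4 c2@13 c3@19, authorship 11111....22222.33333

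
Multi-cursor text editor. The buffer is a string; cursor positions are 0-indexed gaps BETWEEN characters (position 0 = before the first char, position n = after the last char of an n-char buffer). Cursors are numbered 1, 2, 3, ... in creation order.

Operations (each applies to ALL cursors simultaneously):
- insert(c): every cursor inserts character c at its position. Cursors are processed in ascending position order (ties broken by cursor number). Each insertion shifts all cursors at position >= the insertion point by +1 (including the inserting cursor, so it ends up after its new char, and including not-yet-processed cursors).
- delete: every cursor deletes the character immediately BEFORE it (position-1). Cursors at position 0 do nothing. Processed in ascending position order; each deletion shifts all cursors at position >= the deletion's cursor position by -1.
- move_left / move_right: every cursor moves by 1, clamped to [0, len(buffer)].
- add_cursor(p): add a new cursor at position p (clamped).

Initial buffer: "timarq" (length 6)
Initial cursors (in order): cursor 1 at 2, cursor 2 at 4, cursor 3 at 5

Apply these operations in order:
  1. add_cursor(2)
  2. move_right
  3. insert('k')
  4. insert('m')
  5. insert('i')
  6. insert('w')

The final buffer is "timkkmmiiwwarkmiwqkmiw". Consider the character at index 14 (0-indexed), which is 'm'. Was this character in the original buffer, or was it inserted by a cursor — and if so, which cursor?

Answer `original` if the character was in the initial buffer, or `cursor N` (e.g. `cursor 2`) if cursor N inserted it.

After op 1 (add_cursor(2)): buffer="timarq" (len 6), cursors c1@2 c4@2 c2@4 c3@5, authorship ......
After op 2 (move_right): buffer="timarq" (len 6), cursors c1@3 c4@3 c2@5 c3@6, authorship ......
After op 3 (insert('k')): buffer="timkkarkqk" (len 10), cursors c1@5 c4@5 c2@8 c3@10, authorship ...14..2.3
After op 4 (insert('m')): buffer="timkkmmarkmqkm" (len 14), cursors c1@7 c4@7 c2@11 c3@14, authorship ...1414..22.33
After op 5 (insert('i')): buffer="timkkmmiiarkmiqkmi" (len 18), cursors c1@9 c4@9 c2@14 c3@18, authorship ...141414..222.333
After op 6 (insert('w')): buffer="timkkmmiiwwarkmiwqkmiw" (len 22), cursors c1@11 c4@11 c2@17 c3@22, authorship ...14141414..2222.3333
Authorship (.=original, N=cursor N): . . . 1 4 1 4 1 4 1 4 . . 2 2 2 2 . 3 3 3 3
Index 14: author = 2

Answer: cursor 2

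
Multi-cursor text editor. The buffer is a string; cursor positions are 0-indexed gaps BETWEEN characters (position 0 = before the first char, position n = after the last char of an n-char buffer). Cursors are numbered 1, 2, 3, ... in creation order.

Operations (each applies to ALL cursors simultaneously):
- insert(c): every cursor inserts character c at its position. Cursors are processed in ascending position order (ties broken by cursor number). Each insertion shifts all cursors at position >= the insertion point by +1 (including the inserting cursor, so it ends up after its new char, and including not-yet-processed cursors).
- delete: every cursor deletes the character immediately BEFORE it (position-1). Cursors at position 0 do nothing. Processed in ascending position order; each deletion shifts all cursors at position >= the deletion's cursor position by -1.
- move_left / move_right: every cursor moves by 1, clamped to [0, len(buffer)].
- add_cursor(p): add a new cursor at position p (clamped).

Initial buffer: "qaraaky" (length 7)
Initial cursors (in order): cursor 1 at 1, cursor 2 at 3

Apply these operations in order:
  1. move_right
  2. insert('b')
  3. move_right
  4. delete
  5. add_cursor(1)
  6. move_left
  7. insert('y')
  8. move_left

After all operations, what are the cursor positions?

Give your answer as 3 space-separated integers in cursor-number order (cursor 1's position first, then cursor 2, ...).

After op 1 (move_right): buffer="qaraaky" (len 7), cursors c1@2 c2@4, authorship .......
After op 2 (insert('b')): buffer="qabrabaky" (len 9), cursors c1@3 c2@6, authorship ..1..2...
After op 3 (move_right): buffer="qabrabaky" (len 9), cursors c1@4 c2@7, authorship ..1..2...
After op 4 (delete): buffer="qababky" (len 7), cursors c1@3 c2@5, authorship ..1.2..
After op 5 (add_cursor(1)): buffer="qababky" (len 7), cursors c3@1 c1@3 c2@5, authorship ..1.2..
After op 6 (move_left): buffer="qababky" (len 7), cursors c3@0 c1@2 c2@4, authorship ..1.2..
After op 7 (insert('y')): buffer="yqaybaybky" (len 10), cursors c3@1 c1@4 c2@7, authorship 3..11.22..
After op 8 (move_left): buffer="yqaybaybky" (len 10), cursors c3@0 c1@3 c2@6, authorship 3..11.22..

Answer: 3 6 0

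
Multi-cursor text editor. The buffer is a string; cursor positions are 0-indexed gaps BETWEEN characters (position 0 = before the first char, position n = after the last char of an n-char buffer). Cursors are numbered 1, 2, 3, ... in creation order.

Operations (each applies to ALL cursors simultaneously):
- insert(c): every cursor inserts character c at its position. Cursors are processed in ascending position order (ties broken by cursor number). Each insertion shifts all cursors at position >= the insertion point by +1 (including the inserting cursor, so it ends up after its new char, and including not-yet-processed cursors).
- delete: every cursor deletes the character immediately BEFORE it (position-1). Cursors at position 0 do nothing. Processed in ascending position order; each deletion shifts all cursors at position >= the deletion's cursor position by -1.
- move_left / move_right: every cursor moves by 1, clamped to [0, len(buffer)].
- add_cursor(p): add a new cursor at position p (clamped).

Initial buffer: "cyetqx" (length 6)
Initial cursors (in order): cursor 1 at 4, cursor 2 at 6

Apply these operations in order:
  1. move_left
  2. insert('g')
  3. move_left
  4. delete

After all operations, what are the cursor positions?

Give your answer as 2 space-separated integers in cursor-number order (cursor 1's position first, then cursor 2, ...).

Answer: 2 4

Derivation:
After op 1 (move_left): buffer="cyetqx" (len 6), cursors c1@3 c2@5, authorship ......
After op 2 (insert('g')): buffer="cyegtqgx" (len 8), cursors c1@4 c2@7, authorship ...1..2.
After op 3 (move_left): buffer="cyegtqgx" (len 8), cursors c1@3 c2@6, authorship ...1..2.
After op 4 (delete): buffer="cygtgx" (len 6), cursors c1@2 c2@4, authorship ..1.2.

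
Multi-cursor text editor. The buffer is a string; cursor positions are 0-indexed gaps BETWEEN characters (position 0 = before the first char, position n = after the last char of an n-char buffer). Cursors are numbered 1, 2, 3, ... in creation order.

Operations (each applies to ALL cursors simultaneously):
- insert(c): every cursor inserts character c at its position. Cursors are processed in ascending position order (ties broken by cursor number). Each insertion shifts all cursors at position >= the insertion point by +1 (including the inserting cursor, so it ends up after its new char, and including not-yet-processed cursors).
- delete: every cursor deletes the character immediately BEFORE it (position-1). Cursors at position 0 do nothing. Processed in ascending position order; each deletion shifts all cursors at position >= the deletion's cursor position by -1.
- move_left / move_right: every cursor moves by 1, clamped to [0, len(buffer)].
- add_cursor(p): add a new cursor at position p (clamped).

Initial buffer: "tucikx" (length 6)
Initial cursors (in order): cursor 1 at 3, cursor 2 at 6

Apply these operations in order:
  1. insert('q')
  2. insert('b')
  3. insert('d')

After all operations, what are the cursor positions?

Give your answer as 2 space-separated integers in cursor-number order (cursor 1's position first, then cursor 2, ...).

After op 1 (insert('q')): buffer="tucqikxq" (len 8), cursors c1@4 c2@8, authorship ...1...2
After op 2 (insert('b')): buffer="tucqbikxqb" (len 10), cursors c1@5 c2@10, authorship ...11...22
After op 3 (insert('d')): buffer="tucqbdikxqbd" (len 12), cursors c1@6 c2@12, authorship ...111...222

Answer: 6 12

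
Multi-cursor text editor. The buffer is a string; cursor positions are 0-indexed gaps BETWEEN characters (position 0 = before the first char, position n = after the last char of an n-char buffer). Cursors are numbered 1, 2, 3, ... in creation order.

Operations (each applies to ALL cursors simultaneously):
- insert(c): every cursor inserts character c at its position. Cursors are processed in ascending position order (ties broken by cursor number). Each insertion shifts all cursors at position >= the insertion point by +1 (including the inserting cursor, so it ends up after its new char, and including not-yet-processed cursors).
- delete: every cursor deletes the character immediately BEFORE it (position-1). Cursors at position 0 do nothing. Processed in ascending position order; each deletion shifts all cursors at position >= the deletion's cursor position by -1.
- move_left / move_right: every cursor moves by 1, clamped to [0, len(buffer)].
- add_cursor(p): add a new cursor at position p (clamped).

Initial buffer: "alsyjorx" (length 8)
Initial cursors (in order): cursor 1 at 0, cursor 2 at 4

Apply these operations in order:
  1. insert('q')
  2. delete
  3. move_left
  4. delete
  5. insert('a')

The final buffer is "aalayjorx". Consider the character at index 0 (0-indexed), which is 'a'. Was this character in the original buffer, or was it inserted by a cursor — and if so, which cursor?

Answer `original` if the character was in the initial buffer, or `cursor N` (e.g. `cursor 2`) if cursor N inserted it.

Answer: cursor 1

Derivation:
After op 1 (insert('q')): buffer="qalsyqjorx" (len 10), cursors c1@1 c2@6, authorship 1....2....
After op 2 (delete): buffer="alsyjorx" (len 8), cursors c1@0 c2@4, authorship ........
After op 3 (move_left): buffer="alsyjorx" (len 8), cursors c1@0 c2@3, authorship ........
After op 4 (delete): buffer="alyjorx" (len 7), cursors c1@0 c2@2, authorship .......
After op 5 (insert('a')): buffer="aalayjorx" (len 9), cursors c1@1 c2@4, authorship 1..2.....
Authorship (.=original, N=cursor N): 1 . . 2 . . . . .
Index 0: author = 1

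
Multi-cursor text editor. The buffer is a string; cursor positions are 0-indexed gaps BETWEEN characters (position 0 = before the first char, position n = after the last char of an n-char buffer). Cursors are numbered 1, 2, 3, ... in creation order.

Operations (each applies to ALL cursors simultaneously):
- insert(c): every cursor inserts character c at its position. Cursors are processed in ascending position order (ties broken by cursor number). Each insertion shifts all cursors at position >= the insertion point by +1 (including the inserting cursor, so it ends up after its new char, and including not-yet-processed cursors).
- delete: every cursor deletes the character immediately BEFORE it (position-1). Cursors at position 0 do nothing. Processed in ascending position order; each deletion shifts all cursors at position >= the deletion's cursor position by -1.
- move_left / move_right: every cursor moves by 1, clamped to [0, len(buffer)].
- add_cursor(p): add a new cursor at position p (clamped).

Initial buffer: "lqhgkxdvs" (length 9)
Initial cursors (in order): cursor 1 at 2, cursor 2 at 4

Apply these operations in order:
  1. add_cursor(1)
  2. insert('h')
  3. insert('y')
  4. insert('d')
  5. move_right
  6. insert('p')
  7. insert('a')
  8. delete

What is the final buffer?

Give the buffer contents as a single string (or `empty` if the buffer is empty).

Answer: lhydqphydhpghydkpxdvs

Derivation:
After op 1 (add_cursor(1)): buffer="lqhgkxdvs" (len 9), cursors c3@1 c1@2 c2@4, authorship .........
After op 2 (insert('h')): buffer="lhqhhghkxdvs" (len 12), cursors c3@2 c1@4 c2@7, authorship .3.1..2.....
After op 3 (insert('y')): buffer="lhyqhyhghykxdvs" (len 15), cursors c3@3 c1@6 c2@10, authorship .33.11..22.....
After op 4 (insert('d')): buffer="lhydqhydhghydkxdvs" (len 18), cursors c3@4 c1@8 c2@13, authorship .333.111..222.....
After op 5 (move_right): buffer="lhydqhydhghydkxdvs" (len 18), cursors c3@5 c1@9 c2@14, authorship .333.111..222.....
After op 6 (insert('p')): buffer="lhydqphydhpghydkpxdvs" (len 21), cursors c3@6 c1@11 c2@17, authorship .333.3111.1.222.2....
After op 7 (insert('a')): buffer="lhydqpahydhpaghydkpaxdvs" (len 24), cursors c3@7 c1@13 c2@20, authorship .333.33111.11.222.22....
After op 8 (delete): buffer="lhydqphydhpghydkpxdvs" (len 21), cursors c3@6 c1@11 c2@17, authorship .333.3111.1.222.2....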